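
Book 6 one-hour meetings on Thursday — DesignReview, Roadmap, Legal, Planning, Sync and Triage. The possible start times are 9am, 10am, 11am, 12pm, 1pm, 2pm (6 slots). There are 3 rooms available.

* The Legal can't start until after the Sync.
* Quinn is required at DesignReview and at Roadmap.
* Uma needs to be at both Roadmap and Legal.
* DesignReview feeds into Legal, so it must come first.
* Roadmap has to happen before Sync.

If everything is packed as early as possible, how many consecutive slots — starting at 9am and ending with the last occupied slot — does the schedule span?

3 slots

The precedence chain requires at least 3 distinct slots.
With at most 3 per slot and 6 meetings, at least 2 slots are needed.
3 works (last occupied slot: 11am): for example Triage -> 9am, DesignReview -> 10am, Sync -> 10am, Planning -> 9am, Roadmap -> 9am, Legal -> 11am.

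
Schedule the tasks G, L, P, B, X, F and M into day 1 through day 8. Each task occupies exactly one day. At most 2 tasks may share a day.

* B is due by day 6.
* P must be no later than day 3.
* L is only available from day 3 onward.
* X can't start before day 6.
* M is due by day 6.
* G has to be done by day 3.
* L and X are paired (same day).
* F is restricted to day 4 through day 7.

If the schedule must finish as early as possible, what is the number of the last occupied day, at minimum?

6

With at most 2 per day and 7 tasks, at least 4 days are needed.
X can't be placed before day 6, so the schedule must run through at least day 6.
6 works (last occupied day: day 6): for example B=day 2, F=day 4, P=day 1, M=day 2, X=day 6, L=day 6, G=day 1.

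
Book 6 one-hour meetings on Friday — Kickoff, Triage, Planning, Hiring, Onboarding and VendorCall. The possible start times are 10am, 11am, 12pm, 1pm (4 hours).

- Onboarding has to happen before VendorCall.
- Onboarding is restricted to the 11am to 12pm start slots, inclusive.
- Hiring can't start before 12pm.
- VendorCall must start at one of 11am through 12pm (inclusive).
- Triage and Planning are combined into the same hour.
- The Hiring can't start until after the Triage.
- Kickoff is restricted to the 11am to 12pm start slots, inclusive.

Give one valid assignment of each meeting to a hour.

Onboarding=11am, VendorCall=12pm, Hiring=12pm, Kickoff=11am, Triage=10am, Planning=10am

Checking: Triage(10am) before Hiring(12pm); Onboarding(11am) before VendorCall(12pm); Triage = Planning = 10am; VendorCall=12pm in [11am,12pm]; Hiring=12pm in [12pm,1pm]; Kickoff=11am in [11am,12pm]; Onboarding=11am in [11am,12pm].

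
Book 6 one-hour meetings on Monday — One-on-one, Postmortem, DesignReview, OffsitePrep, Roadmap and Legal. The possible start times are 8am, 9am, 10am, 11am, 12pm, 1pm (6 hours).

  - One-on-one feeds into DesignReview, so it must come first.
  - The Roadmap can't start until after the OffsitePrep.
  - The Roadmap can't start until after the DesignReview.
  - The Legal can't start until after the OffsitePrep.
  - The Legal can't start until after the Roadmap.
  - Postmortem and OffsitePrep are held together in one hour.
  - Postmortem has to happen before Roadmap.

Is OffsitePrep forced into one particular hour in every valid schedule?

No

OffsitePrep can be 8am (e.g. One-on-one=8am, Roadmap=10am, DesignReview=9am, Legal=11am, OffsitePrep=8am, Postmortem=8am) or 9am (e.g. OffsitePrep=9am; One-on-one=8am; Roadmap=10am; DesignReview=9am; Postmortem=9am; Legal=11am).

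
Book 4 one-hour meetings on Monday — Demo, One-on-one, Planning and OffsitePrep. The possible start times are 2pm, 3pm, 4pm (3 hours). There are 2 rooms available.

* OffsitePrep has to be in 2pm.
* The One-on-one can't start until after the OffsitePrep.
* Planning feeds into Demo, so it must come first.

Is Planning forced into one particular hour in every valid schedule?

Planning can be 2pm (e.g. Planning -> 2pm, One-on-one -> 3pm, Demo -> 3pm, OffsitePrep -> 2pm) or 3pm (e.g. Demo in 4pm; Planning in 3pm; One-on-one in 3pm; OffsitePrep in 2pm).

No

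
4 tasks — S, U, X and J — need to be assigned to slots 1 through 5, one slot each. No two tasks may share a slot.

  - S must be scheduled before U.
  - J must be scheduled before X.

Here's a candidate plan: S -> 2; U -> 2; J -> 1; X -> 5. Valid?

S must be scheduled before U — violated.
No two tasks may share a slot — violated.
J must be scheduled before X — holds.

No — it violates: No two tasks may share a slot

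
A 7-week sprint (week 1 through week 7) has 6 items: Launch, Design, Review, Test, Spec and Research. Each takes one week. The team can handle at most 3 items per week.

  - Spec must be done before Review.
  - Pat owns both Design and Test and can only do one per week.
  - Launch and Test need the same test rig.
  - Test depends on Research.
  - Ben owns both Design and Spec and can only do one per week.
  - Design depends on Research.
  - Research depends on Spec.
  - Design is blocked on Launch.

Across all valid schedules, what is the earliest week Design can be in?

week 3

Precedence pushes Design to at least week 3.
Design at week 3 is achievable: Review in week 2, Launch in week 1, Test in week 4, Research in week 2, Spec in week 1, Design in week 3.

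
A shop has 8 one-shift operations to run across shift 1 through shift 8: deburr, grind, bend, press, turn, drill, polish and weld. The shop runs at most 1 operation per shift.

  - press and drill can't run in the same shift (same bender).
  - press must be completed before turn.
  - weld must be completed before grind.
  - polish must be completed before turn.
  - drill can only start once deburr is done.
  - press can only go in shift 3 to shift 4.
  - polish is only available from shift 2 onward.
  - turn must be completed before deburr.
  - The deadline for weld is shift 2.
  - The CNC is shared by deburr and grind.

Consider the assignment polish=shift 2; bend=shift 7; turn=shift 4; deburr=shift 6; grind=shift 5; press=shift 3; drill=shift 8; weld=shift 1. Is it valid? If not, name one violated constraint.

Valid

turn must be completed before deburr — holds.
polish is only available from shift 2 onward — holds.
The deadline for weld is shift 2 — holds.
press and drill can't run in the same shift (same bender) — holds.
The shop runs at most 1 operation per shift — holds.
polish must be completed before turn — holds.
weld must be completed before grind — holds.
The CNC is shared by deburr and grind — holds.
press can only go in shift 3 to shift 4 — holds.
press must be completed before turn — holds.
drill can only start once deburr is done — holds.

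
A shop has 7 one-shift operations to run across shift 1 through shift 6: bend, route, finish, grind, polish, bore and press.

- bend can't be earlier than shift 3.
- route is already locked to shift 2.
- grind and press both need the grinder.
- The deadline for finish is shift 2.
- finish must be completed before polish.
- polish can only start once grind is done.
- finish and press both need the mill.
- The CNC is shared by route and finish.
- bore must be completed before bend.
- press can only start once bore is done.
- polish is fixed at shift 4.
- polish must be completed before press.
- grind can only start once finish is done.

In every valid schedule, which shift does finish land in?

shift 1

finish's window is shift 1–shift 2.
route is fixed at shift 2, and finish can't share a shift with route.
So finish must be shift 1.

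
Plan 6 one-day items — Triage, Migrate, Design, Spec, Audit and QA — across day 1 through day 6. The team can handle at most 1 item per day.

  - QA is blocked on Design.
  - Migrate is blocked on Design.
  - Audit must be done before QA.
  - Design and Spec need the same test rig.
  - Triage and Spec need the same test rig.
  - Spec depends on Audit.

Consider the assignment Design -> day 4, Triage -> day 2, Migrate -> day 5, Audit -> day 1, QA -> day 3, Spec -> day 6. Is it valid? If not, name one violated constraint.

No — it violates: QA is blocked on Design

The team can handle at most 1 item per day — holds.
Triage and Spec need the same test rig — holds.
Design and Spec need the same test rig — holds.
Spec depends on Audit — holds.
Audit must be done before QA — holds.
Migrate is blocked on Design — holds.
QA is blocked on Design — violated.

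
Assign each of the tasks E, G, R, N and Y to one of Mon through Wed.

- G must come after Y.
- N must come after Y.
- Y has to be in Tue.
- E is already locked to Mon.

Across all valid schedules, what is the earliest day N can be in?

Precedence pushes N to at least Wed.
N at Wed is achievable: N in Wed; Y in Tue; R in Mon; G in Wed; E in Mon.

Wed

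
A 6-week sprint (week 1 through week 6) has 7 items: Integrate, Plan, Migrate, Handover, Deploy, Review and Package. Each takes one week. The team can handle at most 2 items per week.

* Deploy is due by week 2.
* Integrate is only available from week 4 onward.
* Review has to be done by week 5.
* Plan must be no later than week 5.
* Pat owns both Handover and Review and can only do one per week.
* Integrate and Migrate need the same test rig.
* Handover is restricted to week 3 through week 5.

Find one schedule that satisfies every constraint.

Deploy=week 1; Review=week 2; Plan=week 1; Migrate=week 2; Handover=week 3; Package=week 3; Integrate=week 4

Checking: Integrate(week 4) != Migrate(week 2); Handover(week 3) != Review(week 2); Deploy=week 1 in [week 1,week 2]; Handover=week 3 in [week 3,week 5]; Review=week 2 in [week 1,week 5]; Plan=week 1 in [week 1,week 5]; Integrate=week 4 in [week 4,week 6]; max 2 per week (cap 2).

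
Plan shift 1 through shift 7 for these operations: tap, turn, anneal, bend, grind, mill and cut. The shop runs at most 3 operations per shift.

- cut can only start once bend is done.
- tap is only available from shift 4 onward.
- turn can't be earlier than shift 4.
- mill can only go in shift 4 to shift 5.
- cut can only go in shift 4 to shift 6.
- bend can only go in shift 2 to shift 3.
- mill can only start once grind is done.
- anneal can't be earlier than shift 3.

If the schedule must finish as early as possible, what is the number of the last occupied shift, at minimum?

5

The precedence chain requires at least 2 distinct shifts.
With at most 3 per shift and 7 operations, at least 3 shifts are needed.
tap can't be placed before shift 4, so the schedule must run through at least shift 4.
Could 4 shifts be enough, i.e. nothing placed later than shift 4? No: tap's window within 4 shifts is {shift 4}; turn's window within 4 shifts is {shift 4}; mill's window within 4 shifts is {shift 4}; cut's window within 4 shifts is {shift 4}; that puts tap, turn, mill and cut all in shift 4 — more than 3 per shift.
So 4 shifts is not enough.
5 works (last occupied shift: shift 5): for example bend in shift 2; turn in shift 5; mill in shift 4; tap in shift 4; grind in shift 1; cut in shift 4; anneal in shift 3.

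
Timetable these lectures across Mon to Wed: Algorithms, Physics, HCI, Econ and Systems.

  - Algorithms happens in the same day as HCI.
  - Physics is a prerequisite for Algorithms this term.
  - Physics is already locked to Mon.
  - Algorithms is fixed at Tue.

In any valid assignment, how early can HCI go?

HCI must be in the same day as Algorithms, which can't be before Tue, so HCI is at least Tue; HCI must be in the same day as Algorithms, which can't be after Tue, so HCI is at most Tue.
HCI at Tue is achievable: Physics -> Mon; Econ -> Mon; Algorithms -> Tue; Systems -> Mon; HCI -> Tue.

Tue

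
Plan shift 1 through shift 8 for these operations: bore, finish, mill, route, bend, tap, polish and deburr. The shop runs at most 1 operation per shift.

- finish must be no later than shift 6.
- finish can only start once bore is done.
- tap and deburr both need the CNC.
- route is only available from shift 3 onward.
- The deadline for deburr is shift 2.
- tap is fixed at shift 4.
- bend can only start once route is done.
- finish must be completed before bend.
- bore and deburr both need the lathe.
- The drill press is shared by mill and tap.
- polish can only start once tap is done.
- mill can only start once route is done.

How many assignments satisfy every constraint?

36

Splitting on bore: it can be shift 1 (18), shift 2 (18). Listing each branch's schedules as (finish, mill, route, bend, tap, polish, deburr) by shift number:
bore=shift 1: (3,6,5,7,4,8,2) (3,6,5,8,4,7,2) (3,7,5,6,4,8,2) (3,7,5,8,4,6,2) (3,7,6,8,4,5,2) (3,8,5,6,4,7,2) (3,8,5,7,4,6,2) (3,8,6,7,4,5,2) (5,6,3,7,4,8,2) (5,6,3,8,4,7,2) (5,7,3,6,4,8,2) (5,7,3,8,4,6,2) (5,8,3,6,4,7,2) (5,8,3,7,4,6,2) (6,5,3,7,4,8,2) (6,5,3,8,4,7,2) (6,7,3,8,4,5,2) (6,8,3,7,4,5,2) — 18.
bore=shift 2: (3,6,5,7,4,8,1) (3,6,5,8,4,7,1) (3,7,5,6,4,8,1) (3,7,5,8,4,6,1) (3,7,6,8,4,5,1) (3,8,5,6,4,7,1) (3,8,5,7,4,6,1) (3,8,6,7,4,5,1) (5,6,3,7,4,8,1) (5,6,3,8,4,7,1) (5,7,3,6,4,8,1) (5,7,3,8,4,6,1) (5,8,3,6,4,7,1) (5,8,3,7,4,6,1) (6,5,3,7,4,8,1) (6,5,3,8,4,7,1) (6,7,3,8,4,5,1) (6,8,3,7,4,5,1) — 18.
Summing: 18 + 18 = 36.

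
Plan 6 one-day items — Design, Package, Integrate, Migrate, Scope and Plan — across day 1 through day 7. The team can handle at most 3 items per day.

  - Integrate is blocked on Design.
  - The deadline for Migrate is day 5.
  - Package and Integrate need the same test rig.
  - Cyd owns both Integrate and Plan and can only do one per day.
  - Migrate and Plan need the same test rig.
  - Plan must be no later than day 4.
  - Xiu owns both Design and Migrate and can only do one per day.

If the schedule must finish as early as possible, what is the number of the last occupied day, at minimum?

day 2

The precedence chain requires at least 2 distinct days.
With at most 3 per day and 6 tasks, at least 2 days are needed.
2 works (last occupied day: day 2): for example Integrate -> day 2; Plan -> day 1; Design -> day 1; Scope -> day 2; Package -> day 1; Migrate -> day 2.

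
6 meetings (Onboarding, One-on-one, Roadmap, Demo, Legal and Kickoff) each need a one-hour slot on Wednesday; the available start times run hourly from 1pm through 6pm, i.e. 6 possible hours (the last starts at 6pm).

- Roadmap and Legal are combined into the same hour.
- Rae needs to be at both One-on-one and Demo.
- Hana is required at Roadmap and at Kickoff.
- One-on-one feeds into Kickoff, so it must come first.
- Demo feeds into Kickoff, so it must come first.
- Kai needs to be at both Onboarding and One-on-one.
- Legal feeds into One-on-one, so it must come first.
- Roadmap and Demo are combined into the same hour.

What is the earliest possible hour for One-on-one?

Precedence pushes One-on-one to at least 2pm; downstream work caps One-on-one at 5pm.
One-on-one at 2pm is achievable: One-on-one=2pm; Onboarding=1pm; Demo=1pm; Legal=1pm; Kickoff=3pm; Roadmap=1pm.

2pm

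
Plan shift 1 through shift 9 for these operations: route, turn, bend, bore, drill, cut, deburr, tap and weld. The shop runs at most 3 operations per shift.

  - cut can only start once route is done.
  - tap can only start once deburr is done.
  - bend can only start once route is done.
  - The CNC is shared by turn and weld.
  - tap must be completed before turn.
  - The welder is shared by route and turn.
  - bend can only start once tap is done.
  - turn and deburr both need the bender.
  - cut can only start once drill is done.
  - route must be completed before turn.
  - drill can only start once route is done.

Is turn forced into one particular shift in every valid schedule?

turn can be shift 3 (e.g. route in shift 1; deburr in shift 1; bend in shift 3; bore in shift 1; drill in shift 2; cut in shift 3; turn in shift 3; weld in shift 2; tap in shift 2) or shift 4 (e.g. tap -> shift 2; bend -> shift 3; turn -> shift 4; weld -> shift 2; deburr -> shift 1; bore -> shift 1; cut -> shift 3; route -> shift 1; drill -> shift 2).

No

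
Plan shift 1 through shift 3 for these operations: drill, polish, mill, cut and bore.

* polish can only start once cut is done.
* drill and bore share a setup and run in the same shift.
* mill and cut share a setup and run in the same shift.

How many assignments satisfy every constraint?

9

Splitting on drill: it can be shift 1 (3), shift 2 (3), shift 3 (3). Listing each branch's schedules as (polish, mill, cut, bore) by shift number:
drill=shift 1: (2,1,1,1) (3,1,1,1) (3,2,2,1) — 3.
drill=shift 2: (2,1,1,2) (3,1,1,2) (3,2,2,2) — 3.
drill=shift 3: (2,1,1,3) (3,1,1,3) (3,2,2,3) — 3.
Summing: 3 + 3 + 3 = 9.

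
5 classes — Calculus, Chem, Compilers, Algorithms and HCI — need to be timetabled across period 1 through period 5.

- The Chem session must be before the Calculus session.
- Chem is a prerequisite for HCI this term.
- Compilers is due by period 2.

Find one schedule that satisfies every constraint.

Chem -> period 1, Calculus -> period 2, Algorithms -> period 1, HCI -> period 2, Compilers -> period 1

Checking: Chem(period 1) before Calculus(period 2); Chem(period 1) before HCI(period 2); Compilers=period 1 in [period 1,period 2].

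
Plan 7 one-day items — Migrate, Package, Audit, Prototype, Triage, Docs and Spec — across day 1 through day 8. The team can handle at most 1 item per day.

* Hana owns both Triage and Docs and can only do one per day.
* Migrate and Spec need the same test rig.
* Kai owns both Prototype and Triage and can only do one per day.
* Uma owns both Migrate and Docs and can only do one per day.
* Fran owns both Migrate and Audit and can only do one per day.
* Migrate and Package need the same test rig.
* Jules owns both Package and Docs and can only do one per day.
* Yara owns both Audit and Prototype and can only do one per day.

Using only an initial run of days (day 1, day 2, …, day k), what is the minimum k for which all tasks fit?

With at most 1 per day and 7 tasks, at least 7 days are needed.
7 works (last occupied day: day 7): for example Docs=day 6, Audit=day 3, Migrate=day 1, Triage=day 5, Spec=day 7, Package=day 2, Prototype=day 4.

7 days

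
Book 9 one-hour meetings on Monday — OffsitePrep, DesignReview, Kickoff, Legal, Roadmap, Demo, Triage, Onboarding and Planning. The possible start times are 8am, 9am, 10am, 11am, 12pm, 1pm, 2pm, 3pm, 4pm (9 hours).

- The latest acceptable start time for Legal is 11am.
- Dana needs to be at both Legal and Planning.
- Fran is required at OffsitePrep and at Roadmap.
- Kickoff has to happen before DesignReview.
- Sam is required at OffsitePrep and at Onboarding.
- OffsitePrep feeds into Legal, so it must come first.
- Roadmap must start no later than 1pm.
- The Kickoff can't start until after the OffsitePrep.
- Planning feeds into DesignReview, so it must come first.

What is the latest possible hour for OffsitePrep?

Downstream work caps OffsitePrep at 10am.
OffsitePrep at 10am is achievable: Onboarding=8am; Legal=11am; Demo=8am; Planning=8am; Triage=8am; OffsitePrep=10am; Roadmap=8am; DesignReview=12pm; Kickoff=11am.

10am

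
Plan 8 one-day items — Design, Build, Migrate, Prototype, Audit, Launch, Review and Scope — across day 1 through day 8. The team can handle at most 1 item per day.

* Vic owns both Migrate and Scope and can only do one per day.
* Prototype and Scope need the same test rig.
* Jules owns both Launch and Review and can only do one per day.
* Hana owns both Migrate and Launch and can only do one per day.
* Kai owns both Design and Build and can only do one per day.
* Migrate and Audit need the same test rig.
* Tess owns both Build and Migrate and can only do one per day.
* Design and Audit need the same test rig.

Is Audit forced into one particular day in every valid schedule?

No

Audit can be day 1 (e.g. Launch -> day 6; Build -> day 3; Review -> day 7; Scope -> day 8; Migrate -> day 4; Design -> day 2; Audit -> day 1; Prototype -> day 5) or day 2 (e.g. Build -> day 3; Design -> day 1; Launch -> day 6; Audit -> day 2; Review -> day 7; Prototype -> day 5; Scope -> day 8; Migrate -> day 4).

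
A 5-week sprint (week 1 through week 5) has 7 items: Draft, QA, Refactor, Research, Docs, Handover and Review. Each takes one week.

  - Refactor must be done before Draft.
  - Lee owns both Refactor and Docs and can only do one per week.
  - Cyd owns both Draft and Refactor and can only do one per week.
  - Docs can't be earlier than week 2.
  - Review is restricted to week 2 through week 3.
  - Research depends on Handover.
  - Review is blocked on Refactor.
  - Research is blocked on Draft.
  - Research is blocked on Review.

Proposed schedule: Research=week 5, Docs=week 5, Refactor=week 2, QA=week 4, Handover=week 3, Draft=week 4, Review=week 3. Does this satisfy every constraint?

Review is restricted to week 2 through week 3 — holds.
Research depends on Handover — holds.
Refactor must be done before Draft — holds.
Cyd owns both Draft and Refactor and can only do one per week — holds.
Docs can't be earlier than week 2 — holds.
Research is blocked on Draft — holds.
Lee owns both Refactor and Docs and can only do one per week — holds.
Review is blocked on Refactor — holds.
Research is blocked on Review — holds.

Valid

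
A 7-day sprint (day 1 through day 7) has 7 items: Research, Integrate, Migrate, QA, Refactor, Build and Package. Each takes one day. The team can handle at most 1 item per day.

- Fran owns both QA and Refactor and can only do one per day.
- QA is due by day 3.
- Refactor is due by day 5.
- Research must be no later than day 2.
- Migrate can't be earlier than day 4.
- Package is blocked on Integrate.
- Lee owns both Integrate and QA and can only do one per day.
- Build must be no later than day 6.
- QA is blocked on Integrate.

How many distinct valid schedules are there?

Splitting on Research: it can be day 1 (8), day 2 (8). Listing each branch's schedules as (Integrate, Migrate, QA, Refactor, Build, Package) by day number:
Research=day 1: (2,4,3,5,6,7) (2,5,3,4,6,7) (2,6,3,4,5,7) (2,6,3,5,4,7) (2,7,3,4,5,6) (2,7,3,4,6,5) (2,7,3,5,4,6) (2,7,3,5,6,4) — 8.
Research=day 2: (1,4,3,5,6,7) (1,5,3,4,6,7) (1,6,3,4,5,7) (1,6,3,5,4,7) (1,7,3,4,5,6) (1,7,3,4,6,5) (1,7,3,5,4,6) (1,7,3,5,6,4) — 8.
Summing: 8 + 8 = 16.

16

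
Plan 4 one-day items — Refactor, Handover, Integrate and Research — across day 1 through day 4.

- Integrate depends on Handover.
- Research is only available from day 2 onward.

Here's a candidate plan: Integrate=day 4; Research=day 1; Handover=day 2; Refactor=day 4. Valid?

No. Research is only available from day 2 onward is not satisfied.

Research is only available from day 2 onward — violated.
Integrate depends on Handover — holds.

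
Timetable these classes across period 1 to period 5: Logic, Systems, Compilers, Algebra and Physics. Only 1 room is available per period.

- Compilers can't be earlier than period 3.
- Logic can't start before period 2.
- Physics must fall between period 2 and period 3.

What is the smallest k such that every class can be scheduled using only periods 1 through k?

With at most 1 per period and 5 classes, at least 5 periods are needed.
Compilers can't be placed before period 3, so the schedule must run through at least period 3.
5 works (last occupied period: period 5): for example Systems=period 1, Algebra=period 5, Logic=period 4, Physics=period 2, Compilers=period 3.

5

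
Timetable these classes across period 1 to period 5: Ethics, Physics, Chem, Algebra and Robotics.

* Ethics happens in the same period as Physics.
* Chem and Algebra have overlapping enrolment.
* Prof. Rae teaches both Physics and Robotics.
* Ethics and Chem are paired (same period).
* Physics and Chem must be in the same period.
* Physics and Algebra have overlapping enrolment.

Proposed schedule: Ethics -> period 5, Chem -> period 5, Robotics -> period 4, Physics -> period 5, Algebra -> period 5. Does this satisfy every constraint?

Invalid. Chem and Algebra have overlapping enrolment.

Physics and Chem must be in the same period — holds.
Prof. Rae teaches both Physics and Robotics — holds.
Ethics happens in the same period as Physics — holds.
Physics and Algebra have overlapping enrolment — violated.
Chem and Algebra have overlapping enrolment — violated.
Ethics and Chem are paired (same period) — holds.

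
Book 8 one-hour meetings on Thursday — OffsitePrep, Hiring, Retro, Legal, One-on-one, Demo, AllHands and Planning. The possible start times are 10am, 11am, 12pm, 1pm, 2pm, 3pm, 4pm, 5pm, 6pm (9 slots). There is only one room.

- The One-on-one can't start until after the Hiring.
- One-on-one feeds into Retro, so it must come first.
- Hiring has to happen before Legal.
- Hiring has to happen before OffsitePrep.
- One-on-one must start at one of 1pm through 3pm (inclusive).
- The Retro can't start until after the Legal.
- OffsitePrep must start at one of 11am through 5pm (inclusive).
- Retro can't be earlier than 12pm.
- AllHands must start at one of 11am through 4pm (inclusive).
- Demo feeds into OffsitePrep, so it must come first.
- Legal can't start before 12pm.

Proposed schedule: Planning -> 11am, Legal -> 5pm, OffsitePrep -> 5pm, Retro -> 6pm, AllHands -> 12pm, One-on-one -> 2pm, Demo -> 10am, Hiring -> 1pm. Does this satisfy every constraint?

No — it violates: There is only one room

One-on-one must start at one of 1pm through 3pm (inclusive) — holds.
AllHands must start at one of 11am through 4pm (inclusive) — holds.
Legal can't start before 12pm — holds.
Hiring has to happen before Legal — holds.
There is only one room — violated.
One-on-one feeds into Retro, so it must come first — holds.
The One-on-one can't start until after the Hiring — holds.
The Retro can't start until after the Legal — holds.
Retro can't be earlier than 12pm — holds.
Hiring has to happen before OffsitePrep — holds.
OffsitePrep must start at one of 11am through 5pm (inclusive) — holds.
Demo feeds into OffsitePrep, so it must come first — holds.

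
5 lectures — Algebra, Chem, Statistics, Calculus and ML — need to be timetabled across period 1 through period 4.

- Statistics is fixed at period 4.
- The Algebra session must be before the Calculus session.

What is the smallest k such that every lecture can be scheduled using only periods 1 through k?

4 periods

The precedence chain requires at least 2 distinct periods.
Statistics can't be placed before period 4, so the schedule must run through at least period 4.
4 works (last occupied period: period 4): for example Statistics -> period 4; Algebra -> period 1; ML -> period 1; Chem -> period 1; Calculus -> period 2.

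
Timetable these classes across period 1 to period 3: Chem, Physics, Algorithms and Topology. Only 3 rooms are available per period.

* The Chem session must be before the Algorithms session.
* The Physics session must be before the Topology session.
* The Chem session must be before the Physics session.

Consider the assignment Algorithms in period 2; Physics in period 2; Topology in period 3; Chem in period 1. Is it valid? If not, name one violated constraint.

The Chem session must be before the Physics session — holds.
Only 3 rooms are available per period — holds.
The Chem session must be before the Algorithms session — holds.
The Physics session must be before the Topology session — holds.

Yes, all constraints hold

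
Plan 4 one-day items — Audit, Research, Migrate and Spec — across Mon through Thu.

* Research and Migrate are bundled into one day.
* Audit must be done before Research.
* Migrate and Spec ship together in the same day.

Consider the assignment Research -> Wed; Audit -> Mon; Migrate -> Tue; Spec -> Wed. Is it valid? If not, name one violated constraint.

Research and Migrate are bundled into one day — violated.
Migrate and Spec ship together in the same day — violated.
Audit must be done before Research — holds.

No. Research and Migrate are bundled into one day is not satisfied.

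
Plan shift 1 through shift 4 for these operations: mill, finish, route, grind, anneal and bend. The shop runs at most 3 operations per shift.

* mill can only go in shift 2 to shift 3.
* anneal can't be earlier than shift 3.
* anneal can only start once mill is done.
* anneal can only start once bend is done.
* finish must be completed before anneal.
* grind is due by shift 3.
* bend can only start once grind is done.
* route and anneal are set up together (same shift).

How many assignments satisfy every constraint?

20

Splitting on mill: it can be shift 2 (11), shift 3 (9). Listing each branch's schedules as (finish, route, grind, anneal, bend) by shift number:
mill=shift 2: (1,3,1,3,2) (1,4,1,4,2) (1,4,1,4,3) (1,4,2,4,3) (2,3,1,3,2) (2,4,1,4,2) (2,4,1,4,3) (2,4,2,4,3) (3,4,1,4,2) (3,4,1,4,3) (3,4,2,4,3) — 11.
mill=shift 3: (1,4,1,4,2) (1,4,1,4,3) (1,4,2,4,3) (2,4,1,4,2) (2,4,1,4,3) (2,4,2,4,3) (3,4,1,4,2) (3,4,1,4,3) (3,4,2,4,3) — 9.
Summing: 11 + 9 = 20.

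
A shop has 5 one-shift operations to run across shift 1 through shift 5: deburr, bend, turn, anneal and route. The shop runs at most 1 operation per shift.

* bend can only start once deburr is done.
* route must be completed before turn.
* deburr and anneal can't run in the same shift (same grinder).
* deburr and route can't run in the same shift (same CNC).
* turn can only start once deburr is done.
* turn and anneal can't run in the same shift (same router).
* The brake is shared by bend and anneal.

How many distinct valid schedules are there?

25

Splitting on deburr: it can be shift 1 (12), shift 2 (9), shift 3 (4). Listing each branch's schedules as (bend, turn, anneal, route) by shift number:
deburr=shift 1: (2,4,5,3) (2,5,3,4) (2,5,4,3) (3,4,5,2) (3,5,2,4) (3,5,4,2) (4,3,5,2) (4,5,2,3) (4,5,3,2) (5,3,4,2) (5,4,2,3) (5,4,3,2) — 12.
deburr=shift 2: (3,4,5,1) (3,5,1,4) (3,5,4,1) (4,3,5,1) (4,5,1,3) (4,5,3,1) (5,3,4,1) (5,4,1,3) (5,4,3,1) — 9.
deburr=shift 3: (4,5,1,2) (4,5,2,1) (5,4,1,2) (5,4,2,1) — 4.
Summing: 12 + 9 + 4 = 25.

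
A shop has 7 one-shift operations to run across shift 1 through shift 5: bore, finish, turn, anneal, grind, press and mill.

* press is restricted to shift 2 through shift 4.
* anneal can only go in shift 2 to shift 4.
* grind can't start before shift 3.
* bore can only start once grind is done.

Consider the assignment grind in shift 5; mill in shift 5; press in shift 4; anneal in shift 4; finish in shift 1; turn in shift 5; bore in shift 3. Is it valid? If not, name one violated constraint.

No. bore can only start once grind is done is not satisfied.

press is restricted to shift 2 through shift 4 — holds.
bore can only start once grind is done — violated.
anneal can only go in shift 2 to shift 4 — holds.
grind can't start before shift 3 — holds.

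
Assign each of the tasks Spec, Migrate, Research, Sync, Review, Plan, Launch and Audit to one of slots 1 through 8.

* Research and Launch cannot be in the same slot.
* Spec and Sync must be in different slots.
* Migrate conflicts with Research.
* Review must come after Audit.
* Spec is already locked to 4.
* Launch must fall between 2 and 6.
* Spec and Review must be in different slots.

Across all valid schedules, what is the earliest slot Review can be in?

Precedence pushes Review to at least 2.
Review at 2 is achievable: Sync=1; Audit=1; Migrate=1; Plan=1; Review=2; Spec=4; Research=3; Launch=2.

2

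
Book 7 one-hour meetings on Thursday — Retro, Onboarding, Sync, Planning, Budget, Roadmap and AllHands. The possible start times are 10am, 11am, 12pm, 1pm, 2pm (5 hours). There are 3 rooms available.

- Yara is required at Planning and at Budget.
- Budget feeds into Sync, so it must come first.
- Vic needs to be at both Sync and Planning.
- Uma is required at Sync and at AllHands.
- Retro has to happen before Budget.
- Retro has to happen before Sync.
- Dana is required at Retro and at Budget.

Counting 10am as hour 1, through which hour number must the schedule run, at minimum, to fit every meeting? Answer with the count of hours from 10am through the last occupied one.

3

The precedence chain requires at least 3 distinct hours.
With at most 3 per hour and 7 meetings, at least 3 hours are needed.
3 works (last occupied hour: 12pm): for example Retro in 10am, Onboarding in 10am, Sync in 12pm, AllHands in 11am, Planning in 10am, Roadmap in 11am, Budget in 11am.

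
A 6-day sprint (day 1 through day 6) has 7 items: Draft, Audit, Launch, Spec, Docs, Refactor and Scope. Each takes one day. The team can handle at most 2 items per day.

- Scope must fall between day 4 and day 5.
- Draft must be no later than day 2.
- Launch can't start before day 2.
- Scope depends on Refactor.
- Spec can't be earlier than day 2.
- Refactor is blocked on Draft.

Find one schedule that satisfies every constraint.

Audit -> day 1, Launch -> day 2, Spec -> day 2, Draft -> day 1, Scope -> day 4, Refactor -> day 3, Docs -> day 3

Checking: Refactor(day 3) before Scope(day 4); Draft(day 1) before Refactor(day 3); Launch=day 2 in [day 2,day 6]; Draft=day 1 in [day 1,day 2]; Spec=day 2 in [day 2,day 6]; Scope=day 4 in [day 4,day 5]; max 2 per day (cap 2).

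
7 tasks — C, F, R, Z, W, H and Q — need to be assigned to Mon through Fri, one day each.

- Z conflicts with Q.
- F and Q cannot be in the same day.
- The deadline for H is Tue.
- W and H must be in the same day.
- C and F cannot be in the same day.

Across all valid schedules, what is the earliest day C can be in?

C at Mon is achievable: Z in Mon; C in Mon; F in Tue; Q in Wed; W in Mon; H in Mon; R in Mon.

Mon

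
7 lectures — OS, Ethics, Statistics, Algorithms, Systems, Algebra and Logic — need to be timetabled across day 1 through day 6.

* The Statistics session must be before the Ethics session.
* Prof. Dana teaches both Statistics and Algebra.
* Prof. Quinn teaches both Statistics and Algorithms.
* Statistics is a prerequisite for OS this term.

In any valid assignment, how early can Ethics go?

day 2

Precedence pushes Ethics to at least day 2.
Ethics at day 2 is achievable: Algorithms -> day 2, Logic -> day 1, OS -> day 2, Algebra -> day 2, Ethics -> day 2, Systems -> day 1, Statistics -> day 1.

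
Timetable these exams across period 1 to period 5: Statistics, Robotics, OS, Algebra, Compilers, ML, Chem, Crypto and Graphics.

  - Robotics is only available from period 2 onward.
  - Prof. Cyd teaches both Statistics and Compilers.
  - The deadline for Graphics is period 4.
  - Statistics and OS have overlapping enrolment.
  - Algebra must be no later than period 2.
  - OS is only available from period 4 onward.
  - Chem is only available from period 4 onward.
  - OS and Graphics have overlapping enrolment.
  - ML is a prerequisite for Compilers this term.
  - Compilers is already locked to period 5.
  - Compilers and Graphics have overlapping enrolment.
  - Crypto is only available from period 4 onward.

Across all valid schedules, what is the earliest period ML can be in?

period 1

Downstream work caps ML at period 4.
ML at period 1 is achievable: OS in period 4, Statistics in period 1, Compilers in period 5, Algebra in period 1, Robotics in period 2, Chem in period 4, ML in period 1, Graphics in period 1, Crypto in period 4.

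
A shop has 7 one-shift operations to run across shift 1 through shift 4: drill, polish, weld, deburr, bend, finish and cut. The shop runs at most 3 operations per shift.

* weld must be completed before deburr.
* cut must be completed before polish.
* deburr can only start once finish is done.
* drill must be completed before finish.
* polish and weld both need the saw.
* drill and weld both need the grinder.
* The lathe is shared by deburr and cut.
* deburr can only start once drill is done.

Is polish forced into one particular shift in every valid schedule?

No

polish can be shift 2 (e.g. polish -> shift 2, deburr -> shift 4, drill -> shift 1, weld -> shift 3, cut -> shift 1, bend -> shift 1, finish -> shift 2) or shift 3 (e.g. finish in shift 2, bend in shift 1, deburr in shift 3, drill in shift 1, weld in shift 2, cut in shift 1, polish in shift 3).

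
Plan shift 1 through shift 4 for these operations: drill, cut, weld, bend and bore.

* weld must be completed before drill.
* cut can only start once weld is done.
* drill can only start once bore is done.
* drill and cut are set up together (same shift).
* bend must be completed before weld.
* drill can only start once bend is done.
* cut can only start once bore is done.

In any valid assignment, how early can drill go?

Precedence pushes drill to at least shift 3.
drill at shift 3 is achievable: cut=shift 3, weld=shift 2, bore=shift 1, bend=shift 1, drill=shift 3.

shift 3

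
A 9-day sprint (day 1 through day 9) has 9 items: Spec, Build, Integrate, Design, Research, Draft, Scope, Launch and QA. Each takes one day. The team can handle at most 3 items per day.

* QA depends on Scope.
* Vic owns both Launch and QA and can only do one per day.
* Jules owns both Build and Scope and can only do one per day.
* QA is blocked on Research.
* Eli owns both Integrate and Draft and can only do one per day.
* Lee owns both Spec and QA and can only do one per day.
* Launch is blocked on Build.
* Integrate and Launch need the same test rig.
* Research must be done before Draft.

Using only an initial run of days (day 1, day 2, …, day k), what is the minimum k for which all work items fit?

3 days

The precedence chain requires at least 2 distinct days.
With at most 3 per day and 9 work items, at least 3 days are needed.
3 works (last occupied day: day 3): for example Scope=day 1, Design=day 3, Integrate=day 1, Launch=day 3, QA=day 2, Spec=day 3, Draft=day 2, Research=day 1, Build=day 2.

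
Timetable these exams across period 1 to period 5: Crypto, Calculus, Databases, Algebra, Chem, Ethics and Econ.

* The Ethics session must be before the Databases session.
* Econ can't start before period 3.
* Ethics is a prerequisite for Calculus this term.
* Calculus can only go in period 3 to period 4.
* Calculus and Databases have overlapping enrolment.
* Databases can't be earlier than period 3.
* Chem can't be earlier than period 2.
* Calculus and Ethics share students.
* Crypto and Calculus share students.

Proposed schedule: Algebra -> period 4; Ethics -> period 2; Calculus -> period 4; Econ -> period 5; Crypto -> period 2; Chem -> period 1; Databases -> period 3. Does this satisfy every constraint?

Crypto and Calculus share students — holds.
Ethics is a prerequisite for Calculus this term — holds.
The Ethics session must be before the Databases session — holds.
Databases can't be earlier than period 3 — holds.
Calculus can only go in period 3 to period 4 — holds.
Chem can't be earlier than period 2 — violated.
Econ can't start before period 3 — holds.
Calculus and Databases have overlapping enrolment — holds.
Calculus and Ethics share students — holds.

No — it violates: Chem can't be earlier than period 2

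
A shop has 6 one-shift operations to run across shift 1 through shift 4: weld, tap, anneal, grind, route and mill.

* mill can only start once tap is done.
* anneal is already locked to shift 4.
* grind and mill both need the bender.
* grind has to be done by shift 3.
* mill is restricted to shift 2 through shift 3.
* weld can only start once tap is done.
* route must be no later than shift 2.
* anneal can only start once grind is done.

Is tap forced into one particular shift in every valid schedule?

No

tap can be shift 1 (e.g. weld in shift 2; route in shift 1; grind in shift 1; anneal in shift 4; mill in shift 2; tap in shift 1) or shift 2 (e.g. grind=shift 1, weld=shift 3, tap=shift 2, anneal=shift 4, mill=shift 3, route=shift 1).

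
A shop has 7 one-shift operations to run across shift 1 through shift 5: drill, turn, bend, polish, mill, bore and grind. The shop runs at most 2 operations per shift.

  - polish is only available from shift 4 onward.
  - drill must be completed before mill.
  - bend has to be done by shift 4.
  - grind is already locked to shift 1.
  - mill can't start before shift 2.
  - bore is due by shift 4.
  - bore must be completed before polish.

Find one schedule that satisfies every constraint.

drill -> shift 1; bend -> shift 3; polish -> shift 4; bore -> shift 2; grind -> shift 1; mill -> shift 2; turn -> shift 3

Checking: drill(shift 1) before mill(shift 2); bore(shift 2) before polish(shift 4); grind=shift 1 in [shift 1,shift 1]; bore=shift 2 in [shift 1,shift 4]; polish=shift 4 in [shift 4,shift 5]; bend=shift 3 in [shift 1,shift 4]; mill=shift 2 in [shift 2,shift 5]; max 2 per shift (cap 2).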